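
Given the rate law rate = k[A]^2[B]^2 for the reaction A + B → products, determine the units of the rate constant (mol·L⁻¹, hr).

(mol·L⁻¹)⁻³·hr⁻¹

Step 1: Overall order = 2 + 2 = 4.
Step 2: rate has units mol·L⁻¹·hr⁻¹; [A]^2[B]^2 has units (mol·L⁻¹)^4.
Step 3: k = rate/([A]^2[B]^2), so units of k = (mol·L⁻¹)^(1-4)·hr⁻¹ = (mol·L⁻¹)⁻³·hr⁻¹.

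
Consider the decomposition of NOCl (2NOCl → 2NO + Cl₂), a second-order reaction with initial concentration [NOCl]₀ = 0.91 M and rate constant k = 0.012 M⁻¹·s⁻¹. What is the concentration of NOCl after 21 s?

0.7402 M

Step 1: For a second-order reaction: 1/[NOCl] = 1/[NOCl]₀ + kt
Step 2: 1/[NOCl] = 1/0.91 + 0.012 × 21
Step 3: 1/[NOCl] = 1.099 + 0.252 = 1.351
Step 4: [NOCl] = 1/1.351 = 0.7402 M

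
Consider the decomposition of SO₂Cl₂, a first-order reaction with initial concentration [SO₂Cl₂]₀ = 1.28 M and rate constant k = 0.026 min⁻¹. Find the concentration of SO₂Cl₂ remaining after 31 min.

0.5717 M

Step 1: For a first-order reaction: [SO₂Cl₂] = [SO₂Cl₂]₀ × e^(-kt)
Step 2: [SO₂Cl₂] = 1.28 × e^(-0.026 × 31)
Step 3: [SO₂Cl₂] = 1.28 × e^(-0.806)
Step 4: [SO₂Cl₂] = 1.28 × 0.446641 = 0.5717 M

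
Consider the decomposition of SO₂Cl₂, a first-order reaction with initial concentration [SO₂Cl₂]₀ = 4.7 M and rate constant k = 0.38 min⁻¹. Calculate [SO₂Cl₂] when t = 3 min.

1.503 M

Step 1: For a first-order reaction: [SO₂Cl₂] = [SO₂Cl₂]₀ × e^(-kt)
Step 2: [SO₂Cl₂] = 4.7 × e^(-0.38 × 3)
Step 3: [SO₂Cl₂] = 4.7 × e^(-1.14)
Step 4: [SO₂Cl₂] = 4.7 × 0.319819 = 1.503 M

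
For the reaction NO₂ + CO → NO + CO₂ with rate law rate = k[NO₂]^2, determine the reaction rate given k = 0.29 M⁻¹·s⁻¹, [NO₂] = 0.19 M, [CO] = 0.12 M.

0.01047 M/s

Step 1: The rate law is rate = k[NO₂]^2
Step 2: Note that the rate does not depend on [CO] (zero order in CO).
Step 3: rate = 0.29 × (0.19)^2 = 0.010469 M/s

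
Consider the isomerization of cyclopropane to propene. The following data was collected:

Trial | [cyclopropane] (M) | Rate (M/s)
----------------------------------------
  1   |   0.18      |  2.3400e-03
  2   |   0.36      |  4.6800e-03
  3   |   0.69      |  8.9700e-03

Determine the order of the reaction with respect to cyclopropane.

first order (1)

Step 1: Compare trials to find order n where rate₂/rate₁ = ([cyclopropane]₂/[cyclopropane]₁)^n
Step 2: rate₂/rate₁ = 4.6800e-03/2.3400e-03 = 2
Step 3: [cyclopropane]₂/[cyclopropane]₁ = 0.36/0.18 = 2
Step 4: n = ln(2)/ln(2) = 1.00 ≈ 1
Step 5: The reaction is first order in cyclopropane.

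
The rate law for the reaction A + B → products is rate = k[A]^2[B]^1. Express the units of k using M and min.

M⁻²·min⁻¹

Step 1: Overall order = 2 + 1 = 3.
Step 2: rate has units M·min⁻¹; [A]^2[B]^1 has units M^3.
Step 3: k = rate/([A]^2[B]^1), so units of k = M^(1-3)·min⁻¹ = M⁻²·min⁻¹.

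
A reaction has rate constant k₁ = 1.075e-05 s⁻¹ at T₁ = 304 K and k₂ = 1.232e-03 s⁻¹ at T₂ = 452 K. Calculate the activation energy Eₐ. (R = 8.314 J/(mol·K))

36.6 kJ/mol

Step 1: Use the two-temperature Arrhenius form: ln(k₂/k₁) = -Eₐ/R × (1/T₂ - 1/T₁)
Step 2: ln(k₂/k₁) = ln(1.232e-03/1.075e-05) = ln(114.605) = 4.74149
Step 3: 1/T₂ - 1/T₁ = 1/452 - 1/304 = -1.077084e-03 K⁻¹
Step 4: Eₐ = -R × ln(k₂/k₁) / (1/T₂ - 1/T₁) = -8.314 × 4.74149 / -1.077084e-03
Step 5: Eₐ = 3.6599e+04 J/mol = 36.6 kJ/mol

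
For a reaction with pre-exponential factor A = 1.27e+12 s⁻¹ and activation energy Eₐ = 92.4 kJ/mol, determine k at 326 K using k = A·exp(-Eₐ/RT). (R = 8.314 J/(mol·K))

1.99e-03 s⁻¹

Step 1: Use the Arrhenius equation: k = A × exp(-Eₐ/RT)
Step 2: Convert Eₐ to J/mol: 92.4 kJ/mol = 92400 J/mol
Step 3: Calculate the exponent: -Eₐ/(RT) = -92400/(8.314 × 326) = -34.09136
Step 4: k = 1.27e+12 × exp(-34.09136)
Step 5: k = 1.27e+12 × 1.56427e-15 = 1.9866e-03 s⁻¹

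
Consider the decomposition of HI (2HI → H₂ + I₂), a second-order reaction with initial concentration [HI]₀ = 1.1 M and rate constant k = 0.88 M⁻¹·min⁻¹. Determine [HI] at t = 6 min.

0.1616 M

Step 1: For a second-order reaction: 1/[HI] = 1/[HI]₀ + kt
Step 2: 1/[HI] = 1/1.1 + 0.88 × 6
Step 3: 1/[HI] = 0.9091 + 5.28 = 6.189
Step 4: [HI] = 1/6.189 = 0.1616 M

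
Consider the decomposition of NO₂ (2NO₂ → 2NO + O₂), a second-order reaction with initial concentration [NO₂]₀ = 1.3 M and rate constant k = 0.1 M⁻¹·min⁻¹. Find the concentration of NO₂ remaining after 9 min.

0.5991 M

Step 1: For a second-order reaction: 1/[NO₂] = 1/[NO₂]₀ + kt
Step 2: 1/[NO₂] = 1/1.3 + 0.1 × 9
Step 3: 1/[NO₂] = 0.7692 + 0.9 = 1.669
Step 4: [NO₂] = 1/1.669 = 0.5991 M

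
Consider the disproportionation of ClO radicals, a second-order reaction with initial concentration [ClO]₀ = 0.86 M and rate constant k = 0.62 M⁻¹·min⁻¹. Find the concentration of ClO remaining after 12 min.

0.1162 M

Step 1: For a second-order reaction: 1/[ClO] = 1/[ClO]₀ + kt
Step 2: 1/[ClO] = 1/0.86 + 0.62 × 12
Step 3: 1/[ClO] = 1.163 + 7.44 = 8.603
Step 4: [ClO] = 1/8.603 = 0.1162 M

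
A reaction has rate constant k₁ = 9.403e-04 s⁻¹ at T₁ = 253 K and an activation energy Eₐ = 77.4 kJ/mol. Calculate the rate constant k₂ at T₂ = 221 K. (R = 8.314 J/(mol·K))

4.564e-06 s⁻¹

Step 1: Use the two-temperature Arrhenius form: ln(k₂/k₁) = -Eₐ/R × (1/T₂ - 1/T₁)
Step 2: Convert Eₐ to J/mol: 77.4 kJ/mol = 77400 J/mol
Step 3: 1/T₂ - 1/T₁ = 1/221 - 1/253 = 5.723177e-04 K⁻¹
Step 4: ln(k₂/k₁) = -77400/8.314 × 5.723177e-04 = -5.32805
Step 5: k₂ = k₁ × exp(-5.32805) = 9.403e-04 × 4.85353e-03 = 4.564e-06 s⁻¹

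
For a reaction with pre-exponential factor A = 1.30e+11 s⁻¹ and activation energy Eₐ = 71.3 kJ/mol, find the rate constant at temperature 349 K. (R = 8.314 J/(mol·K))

2.77e+00 s⁻¹

Step 1: Use the Arrhenius equation: k = A × exp(-Eₐ/RT)
Step 2: Convert Eₐ to J/mol: 71.3 kJ/mol = 71300 J/mol
Step 3: Calculate the exponent: -Eₐ/(RT) = -71300/(8.314 × 349) = -24.57277
Step 4: k = 1.30e+11 × exp(-24.57277)
Step 5: k = 1.30e+11 × 2.12903e-11 = 2.7677e+00 s⁻¹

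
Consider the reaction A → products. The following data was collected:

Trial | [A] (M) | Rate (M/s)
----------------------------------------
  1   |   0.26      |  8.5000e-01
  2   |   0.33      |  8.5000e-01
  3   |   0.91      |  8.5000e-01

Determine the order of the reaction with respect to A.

zeroth order (0)

Step 1: Compare trials - when concentration changes, rate stays constant.
Step 2: rate₂/rate₁ = 8.5000e-01/8.5000e-01 = 1
Step 3: [A]₂/[A]₁ = 0.33/0.26 = 1.269
Step 4: Since rate ratio ≈ (conc ratio)^0, the reaction is zeroth order.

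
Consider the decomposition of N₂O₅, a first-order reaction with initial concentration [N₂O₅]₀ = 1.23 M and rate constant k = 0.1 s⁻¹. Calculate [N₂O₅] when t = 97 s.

7.538e-05 M

Step 1: For a first-order reaction: [N₂O₅] = [N₂O₅]₀ × e^(-kt)
Step 2: [N₂O₅] = 1.23 × e^(-0.1 × 97)
Step 3: [N₂O₅] = 1.23 × e^(-9.7)
Step 4: [N₂O₅] = 1.23 × 6.12835e-05 = 7.538e-05 M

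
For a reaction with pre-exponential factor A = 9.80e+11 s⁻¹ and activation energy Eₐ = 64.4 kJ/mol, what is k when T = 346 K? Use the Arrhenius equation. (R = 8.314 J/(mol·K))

1.86e+02 s⁻¹

Step 1: Use the Arrhenius equation: k = A × exp(-Eₐ/RT)
Step 2: Convert Eₐ to J/mol: 64.4 kJ/mol = 64400 J/mol
Step 3: Calculate the exponent: -Eₐ/(RT) = -64400/(8.314 × 346) = -22.38720
Step 4: k = 9.80e+11 × exp(-22.38720)
Step 5: k = 9.80e+11 × 1.89392e-10 = 1.8560e+02 s⁻¹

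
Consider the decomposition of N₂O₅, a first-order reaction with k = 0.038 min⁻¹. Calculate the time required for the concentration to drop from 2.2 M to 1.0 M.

20.75 min

Step 1: For first-order: t = ln([N₂O₅]₀/[N₂O₅])/k
Step 2: t = ln(2.2/1.0)/0.038
Step 3: t = ln(2.2)/0.038
Step 4: t = 0.7885/0.038 = 20.75 min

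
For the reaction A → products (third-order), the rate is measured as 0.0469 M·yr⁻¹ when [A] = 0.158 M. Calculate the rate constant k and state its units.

11.89 M⁻²·yr⁻¹

Step 1: rate = k[A]^3, so k = rate / [A]^3.
Step 2: k = 0.0469 / (0.158)^3 = 0.0469 / 0.003944.
Step 3: k = 11.89 M⁻²·yr⁻¹.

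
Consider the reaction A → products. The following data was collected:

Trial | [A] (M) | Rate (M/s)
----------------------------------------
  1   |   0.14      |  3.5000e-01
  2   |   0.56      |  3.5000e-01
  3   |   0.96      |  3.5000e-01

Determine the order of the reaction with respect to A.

zeroth order (0)

Step 1: Compare trials - when concentration changes, rate stays constant.
Step 2: rate₂/rate₁ = 3.5000e-01/3.5000e-01 = 1
Step 3: [A]₂/[A]₁ = 0.56/0.14 = 4
Step 4: Since rate ratio ≈ (conc ratio)^0, the reaction is zeroth order.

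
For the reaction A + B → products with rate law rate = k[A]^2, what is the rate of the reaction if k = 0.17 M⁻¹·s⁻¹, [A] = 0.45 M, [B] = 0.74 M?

0.03443 M/s

Step 1: The rate law is rate = k[A]^2
Step 2: Note that the rate does not depend on [B] (zero order in B).
Step 3: rate = 0.17 × (0.45)^2 = 0.034425 M/s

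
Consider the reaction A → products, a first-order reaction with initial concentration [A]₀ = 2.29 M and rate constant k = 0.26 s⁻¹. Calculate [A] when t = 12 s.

0.1011 M

Step 1: For a first-order reaction: [A] = [A]₀ × e^(-kt)
Step 2: [A] = 2.29 × e^(-0.26 × 12)
Step 3: [A] = 2.29 × e^(-3.12)
Step 4: [A] = 2.29 × 0.0441572 = 0.1011 M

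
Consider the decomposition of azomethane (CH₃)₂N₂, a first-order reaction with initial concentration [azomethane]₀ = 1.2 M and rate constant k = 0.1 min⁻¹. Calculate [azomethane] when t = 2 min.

0.9825 M

Step 1: For a first-order reaction: [azomethane] = [azomethane]₀ × e^(-kt)
Step 2: [azomethane] = 1.2 × e^(-0.1 × 2)
Step 3: [azomethane] = 1.2 × e^(-0.2)
Step 4: [azomethane] = 1.2 × 0.818731 = 0.9825 M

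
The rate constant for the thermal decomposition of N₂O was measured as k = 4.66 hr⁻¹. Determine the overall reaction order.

first order (1)

Step 1: The units of k for an nth-order reaction are (concentration)^(1-n)·(time)⁻¹.
Step 2: Here k has units hr⁻¹, so the concentration exponent is 0.
Step 3: 1 - n = 0 ⇒ n = 1. The reaction is first order.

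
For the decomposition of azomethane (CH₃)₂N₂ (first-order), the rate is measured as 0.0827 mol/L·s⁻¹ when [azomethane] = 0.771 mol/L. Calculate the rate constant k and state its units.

0.1073 s⁻¹

Step 1: rate = k[azomethane]^1, so k = rate / [azomethane]^1.
Step 2: k = 0.0827 / (0.771)^1 = 0.0827 / 0.771.
Step 3: k = 0.1073 s⁻¹.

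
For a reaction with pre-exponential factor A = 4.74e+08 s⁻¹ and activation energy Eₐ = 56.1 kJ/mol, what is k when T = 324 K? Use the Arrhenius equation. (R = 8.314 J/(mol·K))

4.28e-01 s⁻¹

Step 1: Use the Arrhenius equation: k = A × exp(-Eₐ/RT)
Step 2: Convert Eₐ to J/mol: 56.1 kJ/mol = 56100 J/mol
Step 3: Calculate the exponent: -Eₐ/(RT) = -56100/(8.314 × 324) = -20.82609
Step 4: k = 4.74e+08 × exp(-20.82609)
Step 5: k = 4.74e+08 × 9.02286e-10 = 4.2768e-01 s⁻¹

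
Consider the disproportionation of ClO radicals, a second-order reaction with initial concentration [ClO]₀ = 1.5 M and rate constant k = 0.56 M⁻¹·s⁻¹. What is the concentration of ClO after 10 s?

0.1596 M

Step 1: For a second-order reaction: 1/[ClO] = 1/[ClO]₀ + kt
Step 2: 1/[ClO] = 1/1.5 + 0.56 × 10
Step 3: 1/[ClO] = 0.6667 + 5.6 = 6.267
Step 4: [ClO] = 1/6.267 = 0.1596 M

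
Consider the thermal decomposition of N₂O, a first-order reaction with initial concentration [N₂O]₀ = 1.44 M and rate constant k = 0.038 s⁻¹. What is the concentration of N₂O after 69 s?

0.1046 M

Step 1: For a first-order reaction: [N₂O] = [N₂O]₀ × e^(-kt)
Step 2: [N₂O] = 1.44 × e^(-0.038 × 69)
Step 3: [N₂O] = 1.44 × e^(-2.622)
Step 4: [N₂O] = 1.44 × 0.0726574 = 0.1046 M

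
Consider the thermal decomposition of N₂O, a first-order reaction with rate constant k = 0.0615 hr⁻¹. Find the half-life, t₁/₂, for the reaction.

11.27 hr

Step 1: For a first-order reaction, t₁/₂ = ln(2)/k
Step 2: t₁/₂ = ln(2)/0.0615
Step 3: t₁/₂ = 0.6931/0.0615 = 11.27 hr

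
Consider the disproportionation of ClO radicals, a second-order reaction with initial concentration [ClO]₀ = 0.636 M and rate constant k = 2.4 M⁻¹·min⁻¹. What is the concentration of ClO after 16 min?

0.02502 M

Step 1: For a second-order reaction: 1/[ClO] = 1/[ClO]₀ + kt
Step 2: 1/[ClO] = 1/0.636 + 2.4 × 16
Step 3: 1/[ClO] = 1.572 + 38.4 = 39.97
Step 4: [ClO] = 1/39.97 = 0.02502 M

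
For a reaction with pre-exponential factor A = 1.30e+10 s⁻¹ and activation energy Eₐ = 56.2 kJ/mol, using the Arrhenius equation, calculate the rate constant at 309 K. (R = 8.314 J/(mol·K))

4.11e+00 s⁻¹

Step 1: Use the Arrhenius equation: k = A × exp(-Eₐ/RT)
Step 2: Convert Eₐ to J/mol: 56.2 kJ/mol = 56200 J/mol
Step 3: Calculate the exponent: -Eₐ/(RT) = -56200/(8.314 × 309) = -21.87600
Step 4: k = 1.30e+10 × exp(-21.87600)
Step 5: k = 1.30e+10 × 3.15772e-10 = 4.1050e+00 s⁻¹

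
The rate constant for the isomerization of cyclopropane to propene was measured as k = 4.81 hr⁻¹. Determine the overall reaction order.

first order (1)

Step 1: The units of k for an nth-order reaction are (concentration)^(1-n)·(time)⁻¹.
Step 2: Here k has units hr⁻¹, so the concentration exponent is 0.
Step 3: 1 - n = 0 ⇒ n = 1. The reaction is first order.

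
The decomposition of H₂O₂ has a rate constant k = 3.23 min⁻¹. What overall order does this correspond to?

first order (1)

Step 1: The units of k for an nth-order reaction are (concentration)^(1-n)·(time)⁻¹.
Step 2: Here k has units min⁻¹, so the concentration exponent is 0.
Step 3: 1 - n = 0 ⇒ n = 1. The reaction is first order.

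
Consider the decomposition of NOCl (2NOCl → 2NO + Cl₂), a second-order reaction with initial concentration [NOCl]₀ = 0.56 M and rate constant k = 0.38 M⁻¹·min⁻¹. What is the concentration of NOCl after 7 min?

0.2249 M

Step 1: For a second-order reaction: 1/[NOCl] = 1/[NOCl]₀ + kt
Step 2: 1/[NOCl] = 1/0.56 + 0.38 × 7
Step 3: 1/[NOCl] = 1.786 + 2.66 = 4.446
Step 4: [NOCl] = 1/4.446 = 0.2249 M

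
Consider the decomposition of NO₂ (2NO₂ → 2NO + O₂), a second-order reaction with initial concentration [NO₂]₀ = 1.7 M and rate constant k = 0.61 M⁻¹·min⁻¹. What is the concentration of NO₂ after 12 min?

0.1265 M

Step 1: For a second-order reaction: 1/[NO₂] = 1/[NO₂]₀ + kt
Step 2: 1/[NO₂] = 1/1.7 + 0.61 × 12
Step 3: 1/[NO₂] = 0.5882 + 7.32 = 7.908
Step 4: [NO₂] = 1/7.908 = 0.1265 M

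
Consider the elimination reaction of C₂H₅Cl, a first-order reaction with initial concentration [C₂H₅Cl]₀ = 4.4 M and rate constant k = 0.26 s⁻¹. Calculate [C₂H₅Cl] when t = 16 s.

0.06867 M

Step 1: For a first-order reaction: [C₂H₅Cl] = [C₂H₅Cl]₀ × e^(-kt)
Step 2: [C₂H₅Cl] = 4.4 × e^(-0.26 × 16)
Step 3: [C₂H₅Cl] = 4.4 × e^(-4.16)
Step 4: [C₂H₅Cl] = 4.4 × 0.0156076 = 0.06867 M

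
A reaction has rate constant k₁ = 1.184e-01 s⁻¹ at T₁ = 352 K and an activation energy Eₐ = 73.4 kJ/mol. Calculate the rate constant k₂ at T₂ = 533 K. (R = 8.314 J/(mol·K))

5.920e+02 s⁻¹

Step 1: Use the two-temperature Arrhenius form: ln(k₂/k₁) = -Eₐ/R × (1/T₂ - 1/T₁)
Step 2: Convert Eₐ to J/mol: 73.4 kJ/mol = 73400 J/mol
Step 3: 1/T₂ - 1/T₁ = 1/533 - 1/352 = -9.647365e-04 K⁻¹
Step 4: ln(k₂/k₁) = -73400/8.314 × -9.647365e-04 = 8.51716
Step 5: k₂ = k₁ × exp(8.51716) = 1.184e-01 × 4.99983e+03 = 5.920e+02 s⁻¹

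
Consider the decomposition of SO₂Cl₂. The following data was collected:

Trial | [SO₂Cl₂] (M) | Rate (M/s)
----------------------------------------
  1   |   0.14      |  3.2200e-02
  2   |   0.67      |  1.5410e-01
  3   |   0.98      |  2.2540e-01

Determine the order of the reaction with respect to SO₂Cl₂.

first order (1)

Step 1: Compare trials to find order n where rate₂/rate₁ = ([SO₂Cl₂]₂/[SO₂Cl₂]₁)^n
Step 2: rate₂/rate₁ = 1.5410e-01/3.2200e-02 = 4.786
Step 3: [SO₂Cl₂]₂/[SO₂Cl₂]₁ = 0.67/0.14 = 4.786
Step 4: n = ln(4.786)/ln(4.786) = 1.00 ≈ 1
Step 5: The reaction is first order in SO₂Cl₂.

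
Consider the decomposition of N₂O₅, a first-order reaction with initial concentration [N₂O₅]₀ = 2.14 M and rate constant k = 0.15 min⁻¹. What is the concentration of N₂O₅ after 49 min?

0.001375 M

Step 1: For a first-order reaction: [N₂O₅] = [N₂O₅]₀ × e^(-kt)
Step 2: [N₂O₅] = 2.14 × e^(-0.15 × 49)
Step 3: [N₂O₅] = 2.14 × e^(-7.35)
Step 4: [N₂O₅] = 2.14 × 0.000642592 = 0.001375 M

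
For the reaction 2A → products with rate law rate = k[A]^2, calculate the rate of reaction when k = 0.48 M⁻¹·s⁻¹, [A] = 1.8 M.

1.555 M/s

Step 1: Identify the rate law: rate = k[A]^2
Step 2: Substitute values: rate = 0.48 × (1.8)^2
Step 3: Calculate: rate = 0.48 × 3.24 = 1.5552 M/s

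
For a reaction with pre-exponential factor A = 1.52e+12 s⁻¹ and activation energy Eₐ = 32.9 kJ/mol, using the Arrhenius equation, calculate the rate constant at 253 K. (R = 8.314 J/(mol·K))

2.45e+05 s⁻¹

Step 1: Use the Arrhenius equation: k = A × exp(-Eₐ/RT)
Step 2: Convert Eₐ to J/mol: 32.9 kJ/mol = 32900 J/mol
Step 3: Calculate the exponent: -Eₐ/(RT) = -32900/(8.314 × 253) = -15.64103
Step 4: k = 1.52e+12 × exp(-15.64103)
Step 5: k = 1.52e+12 × 1.61134e-07 = 2.4492e+05 s⁻¹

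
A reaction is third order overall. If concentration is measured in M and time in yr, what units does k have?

M⁻²·yr⁻¹

Step 1: For overall order n, rate = k × (concentration)^n.
Step 2: Rate has units M·yr⁻¹; concentration term has units M^3.
Step 3: k = rate / (concentration)^n, so units of k = M^(1-3)·yr⁻¹ = M⁻²·yr⁻¹.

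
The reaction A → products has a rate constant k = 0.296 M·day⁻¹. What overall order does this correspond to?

zeroth order (0)

Step 1: The units of k for an nth-order reaction are (concentration)^(1-n)·(time)⁻¹.
Step 2: Here k has units M·day⁻¹, so the concentration exponent is 1.
Step 3: 1 - n = 1 ⇒ n = 0. The reaction is zeroth order.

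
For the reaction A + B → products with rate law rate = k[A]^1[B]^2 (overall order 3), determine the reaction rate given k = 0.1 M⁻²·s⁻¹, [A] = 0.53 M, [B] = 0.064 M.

0.0002171 M/s

Step 1: The rate law is rate = k[A]^1[B]^2, overall order = 1+2 = 3
Step 2: Substitute values: rate = 0.1 × (0.53)^1 × (0.064)^2
Step 3: rate = 0.1 × 0.53 × 0.004096 = 0.000217088 M/s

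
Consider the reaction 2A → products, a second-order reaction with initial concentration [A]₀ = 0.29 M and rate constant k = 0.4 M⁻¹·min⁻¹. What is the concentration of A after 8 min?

0.1504 M

Step 1: For a second-order reaction: 1/[A] = 1/[A]₀ + kt
Step 2: 1/[A] = 1/0.29 + 0.4 × 8
Step 3: 1/[A] = 3.448 + 3.2 = 6.648
Step 4: [A] = 1/6.648 = 0.1504 M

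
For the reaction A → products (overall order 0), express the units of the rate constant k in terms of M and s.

M·s⁻¹

Step 1: For overall order n, rate = k × (concentration)^n.
Step 2: Rate has units M·s⁻¹; concentration term has units M^0.
Step 3: k = rate / (concentration)^n, so units of k = M^(1-0)·s⁻¹ = M·s⁻¹.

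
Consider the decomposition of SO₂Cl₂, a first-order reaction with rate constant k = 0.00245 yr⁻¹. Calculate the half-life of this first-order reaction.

282.9 yr

Step 1: For a first-order reaction, t₁/₂ = ln(2)/k
Step 2: t₁/₂ = ln(2)/0.00245
Step 3: t₁/₂ = 0.6931/0.00245 = 282.9 yr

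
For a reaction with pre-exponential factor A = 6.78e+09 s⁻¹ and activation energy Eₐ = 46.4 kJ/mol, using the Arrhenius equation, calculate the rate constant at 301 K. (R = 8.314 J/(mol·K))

6.01e+01 s⁻¹

Step 1: Use the Arrhenius equation: k = A × exp(-Eₐ/RT)
Step 2: Convert Eₐ to J/mol: 46.4 kJ/mol = 46400 J/mol
Step 3: Calculate the exponent: -Eₐ/(RT) = -46400/(8.314 × 301) = -18.54135
Step 4: k = 6.78e+09 × exp(-18.54135)
Step 5: k = 6.78e+09 × 8.86327e-09 = 6.0093e+01 s⁻¹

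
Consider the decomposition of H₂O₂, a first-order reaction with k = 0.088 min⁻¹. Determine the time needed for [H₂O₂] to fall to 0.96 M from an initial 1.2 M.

2.536 min

Step 1: For first-order: t = ln([H₂O₂]₀/[H₂O₂])/k
Step 2: t = ln(1.2/0.96)/0.088
Step 3: t = ln(1.25)/0.088
Step 4: t = 0.2231/0.088 = 2.536 min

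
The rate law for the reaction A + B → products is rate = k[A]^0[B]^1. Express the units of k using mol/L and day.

day⁻¹

Step 1: Overall order = 0 + 1 = 1.
Step 2: rate has units mol/L·day⁻¹; [A]^0[B]^1 has units (mol/L)^1.
Step 3: k = rate/([A]^0[B]^1), so units of k = (mol/L)^(1-1)·day⁻¹ = day⁻¹.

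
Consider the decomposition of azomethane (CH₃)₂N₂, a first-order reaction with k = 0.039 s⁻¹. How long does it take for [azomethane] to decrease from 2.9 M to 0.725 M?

35.55 s

Step 1: For first-order: t = ln([azomethane]₀/[azomethane])/k
Step 2: t = ln(2.9/0.725)/0.039
Step 3: t = ln(4)/0.039
Step 4: t = 1.386/0.039 = 35.55 s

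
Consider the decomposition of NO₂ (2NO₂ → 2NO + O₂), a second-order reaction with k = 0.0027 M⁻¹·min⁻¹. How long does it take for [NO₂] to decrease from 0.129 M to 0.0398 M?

6435 min

Step 1: For second-order: t = (1/[NO₂] - 1/[NO₂]₀)/k
Step 2: t = (1/0.0398 - 1/0.129)/0.0027
Step 3: t = (25.13 - 7.752)/0.0027
Step 4: t = 17.37/0.0027 = 6435 min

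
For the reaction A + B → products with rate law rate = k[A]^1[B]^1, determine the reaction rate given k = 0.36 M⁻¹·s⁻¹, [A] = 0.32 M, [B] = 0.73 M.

0.0841 M/s

Step 1: The rate law is rate = k[A]^1[B]^1
Step 2: Substitute: rate = 0.36 × (0.32)^1 × (0.73)^1
Step 3: rate = 0.36 × 0.32 × 0.73 = 0.084096 M/s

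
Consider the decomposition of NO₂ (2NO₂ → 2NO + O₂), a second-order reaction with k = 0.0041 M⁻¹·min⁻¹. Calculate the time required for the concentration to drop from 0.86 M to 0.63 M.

103.5 min

Step 1: For second-order: t = (1/[NO₂] - 1/[NO₂]₀)/k
Step 2: t = (1/0.63 - 1/0.86)/0.0041
Step 3: t = (1.587 - 1.163)/0.0041
Step 4: t = 0.4245/0.0041 = 103.5 min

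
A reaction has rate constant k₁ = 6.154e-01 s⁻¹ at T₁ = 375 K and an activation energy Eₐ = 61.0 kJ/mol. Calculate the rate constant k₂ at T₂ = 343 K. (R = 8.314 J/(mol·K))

9.918e-02 s⁻¹

Step 1: Use the two-temperature Arrhenius form: ln(k₂/k₁) = -Eₐ/R × (1/T₂ - 1/T₁)
Step 2: Convert Eₐ to J/mol: 61.0 kJ/mol = 61000 J/mol
Step 3: 1/T₂ - 1/T₁ = 1/343 - 1/375 = 2.487852e-04 K⁻¹
Step 4: ln(k₂/k₁) = -61000/8.314 × 2.487852e-04 = -1.82534
Step 5: k₂ = k₁ × exp(-1.82534) = 6.154e-01 × 1.61163e-01 = 9.918e-02 s⁻¹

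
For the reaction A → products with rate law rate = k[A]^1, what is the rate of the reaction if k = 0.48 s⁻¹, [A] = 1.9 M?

0.912 M/s

Step 1: Identify the rate law: rate = k[A]^1
Step 2: Substitute values: rate = 0.48 × (1.9)^1
Step 3: Calculate: rate = 0.48 × 1.9 = 0.912 M/s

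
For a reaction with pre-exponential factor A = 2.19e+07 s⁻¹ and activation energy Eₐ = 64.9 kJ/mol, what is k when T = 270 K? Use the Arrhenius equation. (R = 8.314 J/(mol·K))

6.09e-06 s⁻¹

Step 1: Use the Arrhenius equation: k = A × exp(-Eₐ/RT)
Step 2: Convert Eₐ to J/mol: 64.9 kJ/mol = 64900 J/mol
Step 3: Calculate the exponent: -Eₐ/(RT) = -64900/(8.314 × 270) = -28.91152
Step 4: k = 2.19e+07 × exp(-28.91152)
Step 5: k = 2.19e+07 × 2.77899e-13 = 6.0860e-06 s⁻¹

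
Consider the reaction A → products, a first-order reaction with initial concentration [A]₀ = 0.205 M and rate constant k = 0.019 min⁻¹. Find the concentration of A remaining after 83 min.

0.04235 M

Step 1: For a first-order reaction: [A] = [A]₀ × e^(-kt)
Step 2: [A] = 0.205 × e^(-0.019 × 83)
Step 3: [A] = 0.205 × e^(-1.577)
Step 4: [A] = 0.205 × 0.206594 = 0.04235 M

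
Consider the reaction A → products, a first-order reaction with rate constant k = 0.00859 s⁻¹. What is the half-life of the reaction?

80.69 s

Step 1: For a first-order reaction, t₁/₂ = ln(2)/k
Step 2: t₁/₂ = ln(2)/0.00859
Step 3: t₁/₂ = 0.6931/0.00859 = 80.69 s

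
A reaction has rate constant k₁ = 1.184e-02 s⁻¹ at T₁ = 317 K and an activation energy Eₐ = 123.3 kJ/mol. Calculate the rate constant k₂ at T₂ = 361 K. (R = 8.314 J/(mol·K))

3.546e+00 s⁻¹

Step 1: Use the two-temperature Arrhenius form: ln(k₂/k₁) = -Eₐ/R × (1/T₂ - 1/T₁)
Step 2: Convert Eₐ to J/mol: 123.3 kJ/mol = 123300 J/mol
Step 3: 1/T₂ - 1/T₁ = 1/361 - 1/317 = -3.844910e-04 K⁻¹
Step 4: ln(k₂/k₁) = -123300/8.314 × -3.844910e-04 = 5.70216
Step 5: k₂ = k₁ × exp(5.70216) = 1.184e-02 × 2.99514e+02 = 3.546e+00 s⁻¹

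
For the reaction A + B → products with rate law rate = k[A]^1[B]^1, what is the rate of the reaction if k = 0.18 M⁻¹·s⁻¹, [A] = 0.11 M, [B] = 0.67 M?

0.01327 M/s

Step 1: The rate law is rate = k[A]^1[B]^1
Step 2: Substitute: rate = 0.18 × (0.11)^1 × (0.67)^1
Step 3: rate = 0.18 × 0.11 × 0.67 = 0.013266 M/s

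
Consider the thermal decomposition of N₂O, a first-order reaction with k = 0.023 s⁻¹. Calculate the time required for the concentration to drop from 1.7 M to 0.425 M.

60.27 s

Step 1: For first-order: t = ln([N₂O]₀/[N₂O])/k
Step 2: t = ln(1.7/0.425)/0.023
Step 3: t = ln(4)/0.023
Step 4: t = 1.386/0.023 = 60.27 s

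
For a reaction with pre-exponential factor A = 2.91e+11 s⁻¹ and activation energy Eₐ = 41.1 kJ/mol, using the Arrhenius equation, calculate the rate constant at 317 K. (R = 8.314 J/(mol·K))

4.91e+04 s⁻¹

Step 1: Use the Arrhenius equation: k = A × exp(-Eₐ/RT)
Step 2: Convert Eₐ to J/mol: 41.1 kJ/mol = 41100 J/mol
Step 3: Calculate the exponent: -Eₐ/(RT) = -41100/(8.314 × 317) = -15.59454
Step 4: k = 2.91e+11 × exp(-15.59454)
Step 5: k = 2.91e+11 × 1.68802e-07 = 4.9121e+04 s⁻¹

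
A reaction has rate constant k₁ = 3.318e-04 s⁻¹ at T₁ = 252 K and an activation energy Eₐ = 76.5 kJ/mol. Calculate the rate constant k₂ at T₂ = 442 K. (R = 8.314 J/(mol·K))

2.175e+03 s⁻¹

Step 1: Use the two-temperature Arrhenius form: ln(k₂/k₁) = -Eₐ/R × (1/T₂ - 1/T₁)
Step 2: Convert Eₐ to J/mol: 76.5 kJ/mol = 76500 J/mol
Step 3: 1/T₂ - 1/T₁ = 1/442 - 1/252 = -1.705811e-03 K⁻¹
Step 4: ln(k₂/k₁) = -76500/8.314 × -1.705811e-03 = 15.69576
Step 5: k₂ = k₁ × exp(15.69576) = 3.318e-04 × 6.55514e+06 = 2.175e+03 s⁻¹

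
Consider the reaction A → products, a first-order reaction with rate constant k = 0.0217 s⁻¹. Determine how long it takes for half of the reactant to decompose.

31.94 s

Step 1: For a first-order reaction, t₁/₂ = ln(2)/k
Step 2: t₁/₂ = ln(2)/0.0217
Step 3: t₁/₂ = 0.6931/0.0217 = 31.94 s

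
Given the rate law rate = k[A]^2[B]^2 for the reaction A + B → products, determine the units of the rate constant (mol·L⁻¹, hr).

(mol·L⁻¹)⁻³·hr⁻¹

Step 1: Overall order = 2 + 2 = 4.
Step 2: rate has units mol·L⁻¹·hr⁻¹; [A]^2[B]^2 has units (mol·L⁻¹)^4.
Step 3: k = rate/([A]^2[B]^2), so units of k = (mol·L⁻¹)^(1-4)·hr⁻¹ = (mol·L⁻¹)⁻³·hr⁻¹.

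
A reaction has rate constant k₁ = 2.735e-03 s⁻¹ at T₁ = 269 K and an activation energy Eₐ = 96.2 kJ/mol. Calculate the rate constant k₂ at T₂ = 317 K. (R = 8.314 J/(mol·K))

1.843e+00 s⁻¹

Step 1: Use the two-temperature Arrhenius form: ln(k₂/k₁) = -Eₐ/R × (1/T₂ - 1/T₁)
Step 2: Convert Eₐ to J/mol: 96.2 kJ/mol = 96200 J/mol
Step 3: 1/T₂ - 1/T₁ = 1/317 - 1/269 = -5.628980e-04 K⁻¹
Step 4: ln(k₂/k₁) = -96200/8.314 × -5.628980e-04 = 6.51321
Step 5: k₂ = k₁ × exp(6.51321) = 2.735e-03 × 6.73986e+02 = 1.843e+00 s⁻¹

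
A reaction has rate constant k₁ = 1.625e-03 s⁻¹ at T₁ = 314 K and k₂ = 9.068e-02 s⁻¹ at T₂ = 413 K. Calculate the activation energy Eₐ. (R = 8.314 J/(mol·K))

43.8 kJ/mol

Step 1: Use the two-temperature Arrhenius form: ln(k₂/k₁) = -Eₐ/R × (1/T₂ - 1/T₁)
Step 2: ln(k₂/k₁) = ln(9.068e-02/1.625e-03) = ln(55.8031) = 4.02183
Step 3: 1/T₂ - 1/T₁ = 1/413 - 1/314 = -7.634059e-04 K⁻¹
Step 4: Eₐ = -R × ln(k₂/k₁) / (1/T₂ - 1/T₁) = -8.314 × 4.02183 / -7.634059e-04
Step 5: Eₐ = 4.3800e+04 J/mol = 43.8 kJ/mol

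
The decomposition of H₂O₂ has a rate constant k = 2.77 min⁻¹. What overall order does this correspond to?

first order (1)

Step 1: The units of k for an nth-order reaction are (concentration)^(1-n)·(time)⁻¹.
Step 2: Here k has units min⁻¹, so the concentration exponent is 0.
Step 3: 1 - n = 0 ⇒ n = 1. The reaction is first order.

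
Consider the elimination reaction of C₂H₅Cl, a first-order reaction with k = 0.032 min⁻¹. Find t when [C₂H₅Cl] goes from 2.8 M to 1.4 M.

21.66 min

Step 1: For first-order: t = ln([C₂H₅Cl]₀/[C₂H₅Cl])/k
Step 2: t = ln(2.8/1.4)/0.032
Step 3: t = ln(2)/0.032
Step 4: t = 0.6931/0.032 = 21.66 min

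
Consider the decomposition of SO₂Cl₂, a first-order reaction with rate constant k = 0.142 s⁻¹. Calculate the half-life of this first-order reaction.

4.881 s

Step 1: For a first-order reaction, t₁/₂ = ln(2)/k
Step 2: t₁/₂ = ln(2)/0.142
Step 3: t₁/₂ = 0.6931/0.142 = 4.881 s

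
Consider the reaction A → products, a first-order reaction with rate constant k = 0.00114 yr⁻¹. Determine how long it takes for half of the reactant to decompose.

608 yr

Step 1: For a first-order reaction, t₁/₂ = ln(2)/k
Step 2: t₁/₂ = ln(2)/0.00114
Step 3: t₁/₂ = 0.6931/0.00114 = 608 yr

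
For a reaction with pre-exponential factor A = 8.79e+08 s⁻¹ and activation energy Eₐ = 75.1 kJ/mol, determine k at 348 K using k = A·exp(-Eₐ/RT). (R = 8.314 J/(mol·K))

4.69e-03 s⁻¹

Step 1: Use the Arrhenius equation: k = A × exp(-Eₐ/RT)
Step 2: Convert Eₐ to J/mol: 75.1 kJ/mol = 75100 J/mol
Step 3: Calculate the exponent: -Eₐ/(RT) = -75100/(8.314 × 348) = -25.95677
Step 4: k = 8.79e+08 × exp(-25.95677)
Step 5: k = 8.79e+08 × 5.33480e-12 = 4.6893e-03 s⁻¹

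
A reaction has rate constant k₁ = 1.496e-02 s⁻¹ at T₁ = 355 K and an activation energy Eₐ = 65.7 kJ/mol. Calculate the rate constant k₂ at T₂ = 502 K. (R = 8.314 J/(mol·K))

1.014e+01 s⁻¹

Step 1: Use the two-temperature Arrhenius form: ln(k₂/k₁) = -Eₐ/R × (1/T₂ - 1/T₁)
Step 2: Convert Eₐ to J/mol: 65.7 kJ/mol = 65700 J/mol
Step 3: 1/T₂ - 1/T₁ = 1/502 - 1/355 = -8.248695e-04 K⁻¹
Step 4: ln(k₂/k₁) = -65700/8.314 × -8.248695e-04 = 6.51839
Step 5: k₂ = k₁ × exp(6.51839) = 1.496e-02 × 6.77487e+02 = 1.014e+01 s⁻¹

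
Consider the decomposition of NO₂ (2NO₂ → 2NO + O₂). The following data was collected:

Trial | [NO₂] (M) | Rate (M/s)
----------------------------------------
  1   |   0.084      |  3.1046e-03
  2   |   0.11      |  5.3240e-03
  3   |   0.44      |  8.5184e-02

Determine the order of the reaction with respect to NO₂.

second order (2)

Step 1: Compare trials to find order n where rate₂/rate₁ = ([NO₂]₂/[NO₂]₁)^n
Step 2: rate₂/rate₁ = 5.3240e-03/3.1046e-03 = 1.715
Step 3: [NO₂]₂/[NO₂]₁ = 0.11/0.084 = 1.31
Step 4: n = ln(1.715)/ln(1.31) = 2.00 ≈ 2
Step 5: The reaction is second order in NO₂.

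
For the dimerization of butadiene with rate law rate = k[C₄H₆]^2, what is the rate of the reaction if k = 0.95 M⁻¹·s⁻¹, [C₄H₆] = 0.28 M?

0.07448 M/s

Step 1: Identify the rate law: rate = k[C₄H₆]^2
Step 2: Substitute values: rate = 0.95 × (0.28)^2
Step 3: Calculate: rate = 0.95 × 0.0784 = 0.07448 M/s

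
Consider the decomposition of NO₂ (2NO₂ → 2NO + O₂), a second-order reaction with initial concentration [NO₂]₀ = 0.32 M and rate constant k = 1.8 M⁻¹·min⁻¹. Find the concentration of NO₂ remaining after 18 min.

0.02815 M

Step 1: For a second-order reaction: 1/[NO₂] = 1/[NO₂]₀ + kt
Step 2: 1/[NO₂] = 1/0.32 + 1.8 × 18
Step 3: 1/[NO₂] = 3.125 + 32.4 = 35.52
Step 4: [NO₂] = 1/35.52 = 0.02815 M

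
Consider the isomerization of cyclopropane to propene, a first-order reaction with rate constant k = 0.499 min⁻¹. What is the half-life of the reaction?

1.389 min

Step 1: For a first-order reaction, t₁/₂ = ln(2)/k
Step 2: t₁/₂ = ln(2)/0.499
Step 3: t₁/₂ = 0.6931/0.499 = 1.389 min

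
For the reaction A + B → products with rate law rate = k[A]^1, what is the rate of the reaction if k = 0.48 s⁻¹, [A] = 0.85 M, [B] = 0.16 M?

0.408 M/s

Step 1: The rate law is rate = k[A]^1
Step 2: Note that the rate does not depend on [B] (zero order in B).
Step 3: rate = 0.48 × (0.85)^1 = 0.408 M/s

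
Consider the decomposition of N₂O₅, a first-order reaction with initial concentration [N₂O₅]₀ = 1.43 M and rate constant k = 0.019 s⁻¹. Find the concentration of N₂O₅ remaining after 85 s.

0.2844 M

Step 1: For a first-order reaction: [N₂O₅] = [N₂O₅]₀ × e^(-kt)
Step 2: [N₂O₅] = 1.43 × e^(-0.019 × 85)
Step 3: [N₂O₅] = 1.43 × e^(-1.615)
Step 4: [N₂O₅] = 1.43 × 0.198891 = 0.2844 M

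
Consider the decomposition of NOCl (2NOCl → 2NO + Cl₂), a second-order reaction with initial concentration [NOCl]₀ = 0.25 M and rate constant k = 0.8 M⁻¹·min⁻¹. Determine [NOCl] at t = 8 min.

0.09615 M

Step 1: For a second-order reaction: 1/[NOCl] = 1/[NOCl]₀ + kt
Step 2: 1/[NOCl] = 1/0.25 + 0.8 × 8
Step 3: 1/[NOCl] = 4 + 6.4 = 10.4
Step 4: [NOCl] = 1/10.4 = 0.09615 M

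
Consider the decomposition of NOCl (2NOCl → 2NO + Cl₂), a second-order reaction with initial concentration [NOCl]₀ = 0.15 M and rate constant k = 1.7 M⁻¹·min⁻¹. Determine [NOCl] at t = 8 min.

0.04934 M

Step 1: For a second-order reaction: 1/[NOCl] = 1/[NOCl]₀ + kt
Step 2: 1/[NOCl] = 1/0.15 + 1.7 × 8
Step 3: 1/[NOCl] = 6.667 + 13.6 = 20.27
Step 4: [NOCl] = 1/20.27 = 0.04934 M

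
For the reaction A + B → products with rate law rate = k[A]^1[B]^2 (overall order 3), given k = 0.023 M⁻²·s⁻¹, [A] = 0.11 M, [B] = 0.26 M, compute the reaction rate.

0.000171 M/s

Step 1: The rate law is rate = k[A]^1[B]^2, overall order = 1+2 = 3
Step 2: Substitute values: rate = 0.023 × (0.11)^1 × (0.26)^2
Step 3: rate = 0.023 × 0.11 × 0.0676 = 0.000171028 M/s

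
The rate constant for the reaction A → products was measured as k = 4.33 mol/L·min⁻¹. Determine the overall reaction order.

zeroth order (0)

Step 1: The units of k for an nth-order reaction are (concentration)^(1-n)·(time)⁻¹.
Step 2: Here k has units mol/L·min⁻¹, so the concentration exponent is 1.
Step 3: 1 - n = 1 ⇒ n = 0. The reaction is zeroth order.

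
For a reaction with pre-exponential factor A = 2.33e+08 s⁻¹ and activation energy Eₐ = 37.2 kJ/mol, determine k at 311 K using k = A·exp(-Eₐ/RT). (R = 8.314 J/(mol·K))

1.32e+02 s⁻¹

Step 1: Use the Arrhenius equation: k = A × exp(-Eₐ/RT)
Step 2: Convert Eₐ to J/mol: 37.2 kJ/mol = 37200 J/mol
Step 3: Calculate the exponent: -Eₐ/(RT) = -37200/(8.314 × 311) = -14.38708
Step 4: k = 2.33e+08 × exp(-14.38708)
Step 5: k = 2.33e+08 × 5.64639e-07 = 1.3156e+02 s⁻¹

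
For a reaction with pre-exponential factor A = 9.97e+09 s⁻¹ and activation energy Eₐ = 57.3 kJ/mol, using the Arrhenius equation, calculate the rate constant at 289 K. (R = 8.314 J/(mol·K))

4.38e-01 s⁻¹

Step 1: Use the Arrhenius equation: k = A × exp(-Eₐ/RT)
Step 2: Convert Eₐ to J/mol: 57.3 kJ/mol = 57300 J/mol
Step 3: Calculate the exponent: -Eₐ/(RT) = -57300/(8.314 × 289) = -23.84771
Step 4: k = 9.97e+09 × exp(-23.84771)
Step 5: k = 9.97e+09 × 4.39614e-11 = 4.3830e-01 s⁻¹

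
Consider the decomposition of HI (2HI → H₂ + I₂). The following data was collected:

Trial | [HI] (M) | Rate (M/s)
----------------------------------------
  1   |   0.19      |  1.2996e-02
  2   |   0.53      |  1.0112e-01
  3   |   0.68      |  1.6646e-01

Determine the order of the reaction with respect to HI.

second order (2)

Step 1: Compare trials to find order n where rate₂/rate₁ = ([HI]₂/[HI]₁)^n
Step 2: rate₂/rate₁ = 1.0112e-01/1.2996e-02 = 7.781
Step 3: [HI]₂/[HI]₁ = 0.53/0.19 = 2.789
Step 4: n = ln(7.781)/ln(2.789) = 2.00 ≈ 2
Step 5: The reaction is second order in HI.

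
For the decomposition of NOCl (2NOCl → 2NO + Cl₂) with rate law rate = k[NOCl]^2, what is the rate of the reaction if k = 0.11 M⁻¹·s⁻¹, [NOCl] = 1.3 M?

0.1859 M/s

Step 1: Identify the rate law: rate = k[NOCl]^2
Step 2: Substitute values: rate = 0.11 × (1.3)^2
Step 3: Calculate: rate = 0.11 × 1.69 = 0.1859 M/s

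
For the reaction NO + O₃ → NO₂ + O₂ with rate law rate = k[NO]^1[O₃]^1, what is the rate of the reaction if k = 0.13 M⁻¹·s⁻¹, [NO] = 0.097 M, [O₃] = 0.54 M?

0.006809 M/s

Step 1: The rate law is rate = k[NO]^1[O₃]^1
Step 2: Substitute: rate = 0.13 × (0.097)^1 × (0.54)^1
Step 3: rate = 0.13 × 0.097 × 0.54 = 0.0068094 M/s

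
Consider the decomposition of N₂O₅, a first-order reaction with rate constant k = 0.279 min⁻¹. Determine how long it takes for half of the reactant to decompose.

2.484 min

Step 1: For a first-order reaction, t₁/₂ = ln(2)/k
Step 2: t₁/₂ = ln(2)/0.279
Step 3: t₁/₂ = 0.6931/0.279 = 2.484 min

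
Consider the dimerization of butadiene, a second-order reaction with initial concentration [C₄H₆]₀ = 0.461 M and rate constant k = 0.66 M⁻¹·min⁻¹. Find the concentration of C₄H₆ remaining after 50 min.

0.02843 M

Step 1: For a second-order reaction: 1/[C₄H₆] = 1/[C₄H₆]₀ + kt
Step 2: 1/[C₄H₆] = 1/0.461 + 0.66 × 50
Step 3: 1/[C₄H₆] = 2.169 + 33 = 35.17
Step 4: [C₄H₆] = 1/35.17 = 0.02843 M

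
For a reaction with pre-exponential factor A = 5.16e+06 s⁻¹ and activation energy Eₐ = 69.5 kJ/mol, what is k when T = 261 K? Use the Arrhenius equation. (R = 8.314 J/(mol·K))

6.35e-08 s⁻¹

Step 1: Use the Arrhenius equation: k = A × exp(-Eₐ/RT)
Step 2: Convert Eₐ to J/mol: 69.5 kJ/mol = 69500 J/mol
Step 3: Calculate the exponent: -Eₐ/(RT) = -69500/(8.314 × 261) = -32.02833
Step 4: k = 5.16e+06 × exp(-32.02833)
Step 5: k = 5.16e+06 × 1.23104e-14 = 6.3522e-08 s⁻¹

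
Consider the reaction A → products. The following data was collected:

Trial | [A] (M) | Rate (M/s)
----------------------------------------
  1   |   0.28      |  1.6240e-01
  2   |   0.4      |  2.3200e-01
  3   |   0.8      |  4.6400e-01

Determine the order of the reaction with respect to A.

first order (1)

Step 1: Compare trials to find order n where rate₂/rate₁ = ([A]₂/[A]₁)^n
Step 2: rate₂/rate₁ = 2.3200e-01/1.6240e-01 = 1.429
Step 3: [A]₂/[A]₁ = 0.4/0.28 = 1.429
Step 4: n = ln(1.429)/ln(1.429) = 1.00 ≈ 1
Step 5: The reaction is first order in A.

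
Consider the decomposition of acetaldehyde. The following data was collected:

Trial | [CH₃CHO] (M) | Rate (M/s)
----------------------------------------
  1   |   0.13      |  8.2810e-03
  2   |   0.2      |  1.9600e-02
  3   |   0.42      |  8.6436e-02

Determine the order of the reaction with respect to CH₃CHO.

second order (2)

Step 1: Compare trials to find order n where rate₂/rate₁ = ([CH₃CHO]₂/[CH₃CHO]₁)^n
Step 2: rate₂/rate₁ = 1.9600e-02/8.2810e-03 = 2.367
Step 3: [CH₃CHO]₂/[CH₃CHO]₁ = 0.2/0.13 = 1.538
Step 4: n = ln(2.367)/ln(1.538) = 2.00 ≈ 2
Step 5: The reaction is second order in CH₃CHO.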